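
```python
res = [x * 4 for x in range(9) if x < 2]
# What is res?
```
Trace:
  x=0
  x=1
  x=2
  x=3
  x=4
  x=5
  x=6
  x=7
  x=8
  res=[0, 4]

Final answer: [0, 4]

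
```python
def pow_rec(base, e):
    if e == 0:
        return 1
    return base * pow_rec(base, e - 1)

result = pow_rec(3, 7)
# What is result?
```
Call trace:
pow_rec(base=3, e=7)
  pow_rec(base=3, e=6)
    pow_rec(base=3, e=5)
      pow_rec(base=3, e=4)
        pow_rec(base=3, e=3)
          pow_rec(base=3, e=2)
            pow_rec(base=3, e=1)
              pow_rec(base=3, e=0)
              -> return 1
            -> return 3
          -> return 9
        -> return 27
      -> return 81
    -> return 243
  -> return 729
-> return 2187

Final answer: 2187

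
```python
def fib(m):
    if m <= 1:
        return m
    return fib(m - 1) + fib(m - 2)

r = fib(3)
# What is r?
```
Call trace:
fib(m=3)
  fib(m=2)
    fib(m=1)
    -> return 1
    fib(m=0)
    -> return 0
  -> return 1
  fib(m=1)
  -> return 1
-> return 2

Final answer: 2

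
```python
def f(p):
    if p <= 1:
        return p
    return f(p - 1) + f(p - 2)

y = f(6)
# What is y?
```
Call trace (a repeated sub-call is expanded the first time; later identical calls just restate its return value):
f(p=6)
  f(p=5)
    f(p=4)
      f(p=3)
        f(p=2)
          f(p=1)
          -> return 1
          f(p=0)
          -> return 0
        -> return 1
        f(p=1)
        -> return 1
      -> return 2
      f(p=2) -> return 1  (same call as traced above)
    -> return 3
    f(p=3) -> return 2  (same call as traced above)
  -> return 5
  f(p=4) -> return 3  (same call as traced above)
-> return 8

Final answer: 8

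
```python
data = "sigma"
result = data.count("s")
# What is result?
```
Trace:
  data='sigma'
  data='sigma', result=1

Final answer: 1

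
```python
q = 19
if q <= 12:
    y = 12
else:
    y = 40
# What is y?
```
Trace:
  q=19
  q=19, y=40

Final answer: 40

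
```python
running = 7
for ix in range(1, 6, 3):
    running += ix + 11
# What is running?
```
Trace:
  running=7
  running=19, ix=1
  running=34, ix=4

Final answer: 34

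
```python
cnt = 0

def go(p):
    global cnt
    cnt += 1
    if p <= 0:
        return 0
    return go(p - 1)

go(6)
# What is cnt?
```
Call trace:
go(p=6)
  go(p=5)
    go(p=4)
      go(p=3)
        go(p=2)
          go(p=1)
            go(p=0)
            -> return 0
          -> return 0
        -> return 0
      -> return 0
    -> return 0
  -> return 0
-> return 0

cnt is incremented once per call. go is entered once for each p = 6, 5, 4, 3, 2, 1, 0 (the p <= 0 call returns without recursing), i.e. 6 + 1 calls.
cnt = 7

Final answer: 7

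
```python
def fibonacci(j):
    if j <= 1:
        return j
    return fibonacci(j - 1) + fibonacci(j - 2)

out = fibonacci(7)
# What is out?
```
Call trace (a repeated sub-call is expanded the first time; later identical calls just restate its return value):
fibonacci(j=7)
  fibonacci(j=6)
    fibonacci(j=5)
      fibonacci(j=4)
        fibonacci(j=3)
          fibonacci(j=2)
            fibonacci(j=1)
            -> return 1
            fibonacci(j=0)
            -> return 0
          -> return 1
          fibonacci(j=1)
          -> return 1
        -> return 2
        fibonacci(j=2) -> return 1  (same call as traced above)
      -> return 3
      fibonacci(j=3) -> return 2  (same call as traced above)
    -> return 5
    fibonacci(j=4) -> return 3  (same call as traced above)
  -> return 8
  fibonacci(j=5) -> return 5  (same call as traced above)
-> return 13

Final answer: 13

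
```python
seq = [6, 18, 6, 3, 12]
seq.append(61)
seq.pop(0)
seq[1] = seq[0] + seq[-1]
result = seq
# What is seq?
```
Trace:
  seq=[6, 18, 6, 3, 12]
  seq=[6, 18, 6, 3, 12, 61]
  seq=[18, 6, 3, 12, 61]
  seq=[18, 79, 3, 12, 61]
  seq=[18, 79, 3, 12, 61], result=[18, 79, 3, 12, 61]

Final answer: [18, 79, 3, 12, 61]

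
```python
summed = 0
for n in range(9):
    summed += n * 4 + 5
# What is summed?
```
Trace:
  summed=0
  summed=5, n=0
  summed=14, n=1
  summed=27, n=2
  summed=44, n=3
  summed=65, n=4
  summed=90, n=5
  summed=119, n=6
  summed=152, n=7
  summed=189, n=8

Final answer: 189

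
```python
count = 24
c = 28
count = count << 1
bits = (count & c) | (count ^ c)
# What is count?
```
Trace:
  count=24
  count=24, c=28
  count=48, c=28
  count=48, c=28, bits=60

Final answer: 48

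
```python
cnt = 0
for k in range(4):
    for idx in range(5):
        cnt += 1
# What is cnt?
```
Trace:
  cnt=0
  cnt=1, k=0, idx=0
  cnt=2, k=0, idx=1
  cnt=3, k=0, idx=2
  cnt=4, k=0, idx=3
  cnt=5, k=0, idx=4
  cnt=6, k=1, idx=0
  cnt=7, k=1, idx=1
  cnt=8, k=1, idx=2
  cnt=9, k=1, idx=3
  cnt=10, k=1, idx=4
  cnt=11, k=2, idx=0
  cnt=12, k=2, idx=1
  cnt=13, k=2, idx=2
  cnt=14, k=2, idx=3
  cnt=15, k=2, idx=4
  cnt=16, k=3, idx=0
  cnt=17, k=3, idx=1
  cnt=18, k=3, idx=2
  cnt=19, k=3, idx=3
  cnt=20, k=3, idx=4

Final answer: 20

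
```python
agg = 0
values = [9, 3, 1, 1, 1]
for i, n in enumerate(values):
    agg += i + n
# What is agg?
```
Trace:
  agg=0
  agg=9, i=0, n=9
  agg=13, i=1, n=3
  agg=16, i=2, n=1
  agg=20, i=3, n=1
  agg=25, i=4, n=1

Final answer: 25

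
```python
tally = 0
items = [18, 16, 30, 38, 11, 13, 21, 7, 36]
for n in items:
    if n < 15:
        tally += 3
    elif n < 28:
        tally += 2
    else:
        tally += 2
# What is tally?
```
Trace:
  tally=0
  tally=2, n=18
  tally=4, n=16
  tally=6, n=30
  tally=8, n=38
  tally=11, n=11
  tally=14, n=13
  tally=16, n=21
  tally=19, n=7
  tally=21, n=36

Final answer: 21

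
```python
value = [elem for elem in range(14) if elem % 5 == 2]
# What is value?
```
Trace:
  elem=0
  elem=1
  elem=2
  elem=3
  elem=4
  elem=5
  elem=6
  elem=7
  elem=8
  elem=9
  elem=10
  elem=11
  elem=12
  elem=13
  value=[2, 7, 12]

Final answer: [2, 7, 12]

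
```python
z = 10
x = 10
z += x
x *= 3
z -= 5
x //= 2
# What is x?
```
Trace:
  z=10
  z=10, x=10
  z=20, x=10
  z=20, x=30
  z=15, x=30
  z=15, x=15

Final answer: 15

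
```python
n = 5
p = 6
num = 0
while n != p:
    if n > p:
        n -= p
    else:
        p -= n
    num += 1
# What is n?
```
Trace:
  n=5
  n=5, p=6
  n=5, p=6, num=0
  n=5, p=1, num=1
  n=4, p=1, num=2
  n=3, p=1, num=3
  n=2, p=1, num=4
  n=1, p=1, num=5

Final answer: 1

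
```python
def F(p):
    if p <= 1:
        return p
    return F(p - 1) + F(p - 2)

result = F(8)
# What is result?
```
Call trace (a repeated sub-call is expanded the first time; later identical calls just restate its return value):
F(p=8)
  F(p=7)
    F(p=6)
      F(p=5)
        F(p=4)
          F(p=3)
            F(p=2)
              F(p=1)
              -> return 1
              F(p=0)
              -> return 0
            -> return 1
            F(p=1)
            -> return 1
          -> return 2
          F(p=2) -> return 1  (same call as traced above)
        -> return 3
        F(p=3) -> return 2  (same call as traced above)
      -> return 5
      F(p=4) -> return 3  (same call as traced above)
    -> return 8
    F(p=5) -> return 5  (same call as traced above)
  -> return 13
  F(p=6) -> return 8  (same call as traced above)
-> return 21

Final answer: 21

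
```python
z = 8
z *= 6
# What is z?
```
Trace:
  z=8
  z=48

Final answer: 48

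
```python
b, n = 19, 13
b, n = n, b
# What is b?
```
Trace:
  b=19, n=13
  b=13, n=19

Final answer: 13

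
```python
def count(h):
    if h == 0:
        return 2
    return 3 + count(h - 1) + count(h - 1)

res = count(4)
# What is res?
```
Call trace (a repeated sub-call is expanded the first time; later identical calls just restate its return value):
count(h=4)
  count(h=3)
    count(h=2)
      count(h=1)
        count(h=0)
        -> return 2
        count(h=0)
        -> return 2
      -> return 7
      count(h=1) -> return 7  (same call as traced above)
    -> return 17
    count(h=2) -> return 17  (same call as traced above)
  -> return 37
  count(h=3) -> return 37  (same call as traced above)
-> return 77

Final answer: 77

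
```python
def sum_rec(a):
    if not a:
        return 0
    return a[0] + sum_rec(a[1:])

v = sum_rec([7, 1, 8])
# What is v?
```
Call trace:
sum_rec(a=[7, 1, 8])
  sum_rec(a=[1, 8])
    sum_rec(a=[8])
      sum_rec(a=[])
      -> return 0
    -> return 8
  -> return 9
-> return 16

Final answer: 16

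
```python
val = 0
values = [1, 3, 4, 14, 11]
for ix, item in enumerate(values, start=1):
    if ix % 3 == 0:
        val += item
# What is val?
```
Trace:
  val=0
  val=0, ix=1, item=1
  val=0, ix=2, item=3
  val=4, ix=3, item=4
  val=4, ix=4, item=14
  val=4, ix=5, item=11

Final answer: 4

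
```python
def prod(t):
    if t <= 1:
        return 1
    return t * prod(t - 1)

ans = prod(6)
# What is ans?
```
Call trace:
prod(t=6)
  prod(t=5)
    prod(t=4)
      prod(t=3)
        prod(t=2)
          prod(t=1)
          -> return 1
        -> return 2
      -> return 6
    -> return 24
  -> return 120
-> return 720

Final answer: 720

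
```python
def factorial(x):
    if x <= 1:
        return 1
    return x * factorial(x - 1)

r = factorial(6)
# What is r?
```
Call trace:
factorial(x=6)
  factorial(x=5)
    factorial(x=4)
      factorial(x=3)
        factorial(x=2)
          factorial(x=1)
          -> return 1
        -> return 2
      -> return 6
    -> return 24
  -> return 120
-> return 720

Final answer: 720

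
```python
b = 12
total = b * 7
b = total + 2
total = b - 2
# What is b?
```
Trace:
  b=12
  b=12, total=84
  b=86, total=84
  b=86, total=84

Final answer: 86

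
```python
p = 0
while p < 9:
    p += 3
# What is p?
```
Trace:
  p=0
  p=3
  p=6
  p=9

Final answer: 9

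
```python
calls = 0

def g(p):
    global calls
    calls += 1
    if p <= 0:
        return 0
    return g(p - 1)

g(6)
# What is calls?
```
Call trace:
g(p=6)
  g(p=5)
    g(p=4)
      g(p=3)
        g(p=2)
          g(p=1)
            g(p=0)
            -> return 0
          -> return 0
        -> return 0
      -> return 0
    -> return 0
  -> return 0
-> return 0

calls is incremented once per call. g is entered once for each p = 6, 5, 4, 3, 2, 1, 0 (the p <= 0 call returns without recursing), i.e. 6 + 1 calls.
calls = 7

Final answer: 7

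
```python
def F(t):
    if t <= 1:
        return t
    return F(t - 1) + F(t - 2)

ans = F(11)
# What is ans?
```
Call trace (a repeated sub-call is expanded the first time; later identical calls just restate its return value):
F(t=11)
  F(t=10)
    F(t=9)
      F(t=8)
        F(t=7)
          F(t=6)
            F(t=5)
              F(t=4)
                F(t=3)
                  F(t=2)
                    F(t=1)
                    -> return 1
                    F(t=0)
                    -> return 0
                  -> return 1
                  F(t=1)
                  -> return 1
                -> return 2
                F(t=2) -> return 1  (same call as traced above)
              -> return 3
              F(t=3) -> return 2  (same call as traced above)
            -> return 5
            F(t=4) -> return 3  (same call as traced above)
          -> return 8
          F(t=5) -> return 5  (same call as traced above)
        -> return 13
        F(t=6) -> return 8  (same call as traced above)
      -> return 21
      F(t=7) -> return 13  (same call as traced above)
    -> return 34
    F(t=8) -> return 21  (same call as traced above)
  -> return 55
  F(t=9) -> return 34  (same call as traced above)
-> return 89

Final answer: 89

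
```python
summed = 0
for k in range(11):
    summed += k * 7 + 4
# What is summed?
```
Trace:
  summed=0
  summed=4, k=0
  summed=15, k=1
  summed=33, k=2
  summed=58, k=3
  summed=90, k=4
  summed=129, k=5
  summed=175, k=6
  summed=228, k=7
  summed=288, k=8
  summed=355, k=9
  summed=429, k=10

Final answer: 429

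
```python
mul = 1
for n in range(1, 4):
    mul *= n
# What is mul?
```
Trace:
  mul=1
  mul=1, n=1
  mul=2, n=2
  mul=6, n=3

Final answer: 6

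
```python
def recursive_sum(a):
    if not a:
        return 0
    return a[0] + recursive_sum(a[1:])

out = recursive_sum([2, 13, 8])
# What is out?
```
Call trace:
recursive_sum(a=[2, 13, 8])
  recursive_sum(a=[13, 8])
    recursive_sum(a=[8])
      recursive_sum(a=[])
      -> return 0
    -> return 8
  -> return 21
-> return 23

Final answer: 23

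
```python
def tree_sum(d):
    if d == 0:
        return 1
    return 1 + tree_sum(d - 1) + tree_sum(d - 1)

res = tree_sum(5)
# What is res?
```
Call trace (a repeated sub-call is expanded the first time; later identical calls just restate its return value):
tree_sum(d=5)
  tree_sum(d=4)
    tree_sum(d=3)
      tree_sum(d=2)
        tree_sum(d=1)
          tree_sum(d=0)
          -> return 1
          tree_sum(d=0)
          -> return 1
        -> return 3
        tree_sum(d=1) -> return 3  (same call as traced above)
      -> return 7
      tree_sum(d=2) -> return 7  (same call as traced above)
    -> return 15
    tree_sum(d=3) -> return 15  (same call as traced above)
  -> return 31
  tree_sum(d=4) -> return 31  (same call as traced above)
-> return 63

Final answer: 63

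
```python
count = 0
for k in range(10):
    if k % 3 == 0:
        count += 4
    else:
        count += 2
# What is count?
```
Trace:
  count=0
  count=4, k=0
  count=6, k=1
  count=8, k=2
  count=12, k=3
  count=14, k=4
  count=16, k=5
  count=20, k=6
  count=22, k=7
  count=24, k=8
  count=28, k=9

Final answer: 28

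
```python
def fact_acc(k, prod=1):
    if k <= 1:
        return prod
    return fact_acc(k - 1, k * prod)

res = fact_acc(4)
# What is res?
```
Call trace:
fact_acc(k=4, prod=1)
  fact_acc(k=3, prod=4)
    fact_acc(k=2, prod=12)
      fact_acc(k=1, prod=24)
      -> return 24
    -> return 24
  -> return 24
-> return 24

Final answer: 24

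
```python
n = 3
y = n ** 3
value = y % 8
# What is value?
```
Trace:
  n=3
  n=3, y=27
  n=3, y=27, value=3

Final answer: 3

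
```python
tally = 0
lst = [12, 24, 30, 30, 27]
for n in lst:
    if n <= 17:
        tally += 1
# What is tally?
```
Trace:
  tally=0
  tally=1, n=12
  tally=1, n=24
  tally=1, n=30
  tally=1, n=30
  tally=1, n=27

Final answer: 1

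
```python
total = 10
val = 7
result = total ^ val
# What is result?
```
Trace:
  total=10
  total=10, val=7
  total=10, val=7, result=13

Final answer: 13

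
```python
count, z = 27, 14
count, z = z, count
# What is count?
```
Trace:
  count=27, z=14
  count=14, z=27

Final answer: 14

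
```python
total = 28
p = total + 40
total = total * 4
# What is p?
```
Trace:
  total=28
  total=28, p=68
  total=112, p=68

Final answer: 68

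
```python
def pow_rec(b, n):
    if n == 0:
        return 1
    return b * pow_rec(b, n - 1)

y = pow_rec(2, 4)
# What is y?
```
Call trace:
pow_rec(b=2, n=4)
  pow_rec(b=2, n=3)
    pow_rec(b=2, n=2)
      pow_rec(b=2, n=1)
        pow_rec(b=2, n=0)
        -> return 1
      -> return 2
    -> return 4
  -> return 8
-> return 16

Final answer: 16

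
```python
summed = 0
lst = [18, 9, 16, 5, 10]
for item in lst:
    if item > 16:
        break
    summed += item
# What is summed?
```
Trace:
  summed=0
  summed=0, item=18

Final answer: 0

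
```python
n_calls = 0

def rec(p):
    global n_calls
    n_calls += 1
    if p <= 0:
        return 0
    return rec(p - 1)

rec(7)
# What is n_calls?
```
Call trace:
rec(p=7)
  rec(p=6)
    rec(p=5)
      rec(p=4)
        rec(p=3)
          rec(p=2)
            rec(p=1)
              rec(p=0)
              -> return 0
            -> return 0
          -> return 0
        -> return 0
      -> return 0
    -> return 0
  -> return 0
-> return 0

n_calls is incremented once per call. rec is entered once for each p = 7, 6, 5, 4, 3, 2, 1, 0 (the p <= 0 call returns without recursing), i.e. 7 + 1 calls.
n_calls = 8

Final answer: 8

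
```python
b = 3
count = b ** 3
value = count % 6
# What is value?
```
Trace:
  b=3
  b=3, count=27
  b=3, count=27, value=3

Final answer: 3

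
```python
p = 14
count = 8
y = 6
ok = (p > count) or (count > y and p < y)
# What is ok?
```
Trace:
  p=14
  p=14, count=8
  p=14, count=8, y=6
  p=14, count=8, y=6, ok=True

Final answer: True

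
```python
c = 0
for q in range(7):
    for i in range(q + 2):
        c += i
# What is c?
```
Trace:
  c=0
  c=0, q=0, i=0
  c=1, q=0, i=1
  c=1, q=1, i=0
  c=2, q=1, i=1
  c=4, q=1, i=2
  c=4, q=2, i=0
  c=5, q=2, i=1
  c=7, q=2, i=2
  c=10, q=2, i=3
  c=10, q=3, i=0
  c=11, q=3, i=1
  c=13, q=3, i=2
  c=16, q=3, i=3
  c=20, q=3, i=4
  c=20, q=4, i=0
  c=21, q=4, i=1
  c=23, q=4, i=2
  c=26, q=4, i=3
  c=30, q=4, i=4
  c=35, q=4, i=5
  c=35, q=5, i=0
  c=36, q=5, i=1
  c=38, q=5, i=2
  c=41, q=5, i=3
  c=45, q=5, i=4
  c=50, q=5, i=5
  c=56, q=5, i=6
  c=56, q=6, i=0
  c=57, q=6, i=1
  c=59, q=6, i=2
  c=62, q=6, i=3
  c=66, q=6, i=4
  c=71, q=6, i=5
  c=77, q=6, i=6
  c=84, q=6, i=7

Final answer: 84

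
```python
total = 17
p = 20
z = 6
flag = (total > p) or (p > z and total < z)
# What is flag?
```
Trace:
  total=17
  total=17, p=20
  total=17, p=20, z=6
  total=17, p=20, z=6, flag=False

Final answer: False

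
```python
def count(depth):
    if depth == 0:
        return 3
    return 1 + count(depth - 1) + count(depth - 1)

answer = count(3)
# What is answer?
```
Call trace (a repeated sub-call is expanded the first time; later identical calls just restate its return value):
count(depth=3)
  count(depth=2)
    count(depth=1)
      count(depth=0)
      -> return 3
      count(depth=0)
      -> return 3
    -> return 7
    count(depth=1) -> return 7  (same call as traced above)
  -> return 15
  count(depth=2) -> return 15  (same call as traced above)
-> return 31

Final answer: 31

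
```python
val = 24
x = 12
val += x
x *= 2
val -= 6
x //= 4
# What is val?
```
Trace:
  val=24
  val=24, x=12
  val=36, x=12
  val=36, x=24
  val=30, x=24
  val=30, x=6

Final answer: 30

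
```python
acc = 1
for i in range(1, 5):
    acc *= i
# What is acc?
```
Trace:
  acc=1
  acc=1, i=1
  acc=2, i=2
  acc=6, i=3
  acc=24, i=4

Final answer: 24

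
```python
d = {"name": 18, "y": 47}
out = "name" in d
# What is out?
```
Trace:
  d={'name': 18, 'y': 47}
  d={'name': 18, 'y': 47}, out=True

Final answer: True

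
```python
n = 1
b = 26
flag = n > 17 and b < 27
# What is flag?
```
Trace:
  n=1
  n=1, b=26
  n=1, b=26, flag=False

Final answer: False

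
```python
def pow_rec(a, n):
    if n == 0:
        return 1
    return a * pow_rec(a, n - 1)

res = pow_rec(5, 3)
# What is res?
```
Call trace:
pow_rec(a=5, n=3)
  pow_rec(a=5, n=2)
    pow_rec(a=5, n=1)
      pow_rec(a=5, n=0)
      -> return 1
    -> return 5
  -> return 25
-> return 125

Final answer: 125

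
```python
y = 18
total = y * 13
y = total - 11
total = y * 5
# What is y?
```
Trace:
  y=18
  y=18, total=234
  y=223, total=234
  y=223, total=1115

Final answer: 223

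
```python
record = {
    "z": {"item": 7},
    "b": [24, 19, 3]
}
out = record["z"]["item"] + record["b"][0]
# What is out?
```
Trace:
  record={'z': {'item': 7}, 'b': [24, 19, 3]}
  record={'z': {'item': 7}, 'b': [24, 19, 3]}, out=31

Final answer: 31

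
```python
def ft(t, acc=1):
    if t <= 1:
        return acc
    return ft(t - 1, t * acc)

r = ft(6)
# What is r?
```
Call trace:
ft(t=6, acc=1)
  ft(t=5, acc=6)
    ft(t=4, acc=30)
      ft(t=3, acc=120)
        ft(t=2, acc=360)
          ft(t=1, acc=720)
          -> return 720
        -> return 720
      -> return 720
    -> return 720
  -> return 720
-> return 720

Final answer: 720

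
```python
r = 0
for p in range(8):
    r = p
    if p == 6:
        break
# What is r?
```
Trace:
  r=0
  r=0, p=0
  r=1, p=1
  r=2, p=2
  r=3, p=3
  r=4, p=4
  r=5, p=5
  r=6, p=6

Final answer: 6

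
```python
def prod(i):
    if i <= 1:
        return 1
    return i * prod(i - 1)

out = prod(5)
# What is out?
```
Call trace:
prod(i=5)
  prod(i=4)
    prod(i=3)
      prod(i=2)
        prod(i=1)
        -> return 1
      -> return 2
    -> return 6
  -> return 24
-> return 120

Final answer: 120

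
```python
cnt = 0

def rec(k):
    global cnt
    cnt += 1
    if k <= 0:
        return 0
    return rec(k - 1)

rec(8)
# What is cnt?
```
Call trace:
rec(k=8)
  rec(k=7)
    rec(k=6)
      rec(k=5)
        rec(k=4)
          rec(k=3)
            rec(k=2)
              rec(k=1)
                rec(k=0)
                -> return 0
              -> return 0
            -> return 0
          -> return 0
        -> return 0
      -> return 0
    -> return 0
  -> return 0
-> return 0

cnt is incremented once per call. rec is entered once for each k = 8, 7, 6, 5, 4, 3, 2, 1, 0 (the k <= 0 call returns without recursing), i.e. 8 + 1 calls.
cnt = 9

Final answer: 9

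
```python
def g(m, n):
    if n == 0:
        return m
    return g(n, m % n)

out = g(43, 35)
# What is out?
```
Call trace:
g(m=43, n=35)
  g(m=35, n=8)
    g(m=8, n=3)
      g(m=3, n=2)
        g(m=2, n=1)
          g(m=1, n=0)
          -> return 1
        -> return 1
      -> return 1
    -> return 1
  -> return 1
-> return 1

Final answer: 1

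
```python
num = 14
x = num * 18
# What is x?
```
Trace:
  num=14
  num=14, x=252

Final answer: 252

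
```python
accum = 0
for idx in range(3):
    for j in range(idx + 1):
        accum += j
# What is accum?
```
Trace:
  accum=0
  accum=0, idx=0, j=0
  accum=0, idx=1, j=0
  accum=1, idx=1, j=1
  accum=1, idx=2, j=0
  accum=2, idx=2, j=1
  accum=4, idx=2, j=2

Final answer: 4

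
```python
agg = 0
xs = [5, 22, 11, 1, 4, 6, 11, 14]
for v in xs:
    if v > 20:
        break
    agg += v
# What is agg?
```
Trace:
  agg=0
  agg=5, v=5
  agg=5, v=22

Final answer: 5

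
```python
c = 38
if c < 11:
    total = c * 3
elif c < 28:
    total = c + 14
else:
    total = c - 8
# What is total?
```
Trace:
  c=38
  c=38, total=30

Final answer: 30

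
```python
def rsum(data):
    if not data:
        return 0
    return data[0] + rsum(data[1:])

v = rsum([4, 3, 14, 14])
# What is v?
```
Call trace:
rsum(data=[4, 3, 14, 14])
  rsum(data=[3, 14, 14])
    rsum(data=[14, 14])
      rsum(data=[14])
        rsum(data=[])
        -> return 0
      -> return 14
    -> return 28
  -> return 31
-> return 35

Final answer: 35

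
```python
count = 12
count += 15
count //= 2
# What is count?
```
Trace:
  count=12
  count=27
  count=13

Final answer: 13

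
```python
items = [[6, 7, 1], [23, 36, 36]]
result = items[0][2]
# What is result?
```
Trace:
  items=[[6, 7, 1], [23, 36, 36]]
  items=[[6, 7, 1], [23, 36, 36]], result=1

Final answer: 1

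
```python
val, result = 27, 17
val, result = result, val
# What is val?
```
Trace:
  val=27, result=17
  val=17, result=27

Final answer: 17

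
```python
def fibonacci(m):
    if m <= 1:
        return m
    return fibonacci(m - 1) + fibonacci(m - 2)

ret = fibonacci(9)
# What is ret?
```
Call trace (a repeated sub-call is expanded the first time; later identical calls just restate its return value):
fibonacci(m=9)
  fibonacci(m=8)
    fibonacci(m=7)
      fibonacci(m=6)
        fibonacci(m=5)
          fibonacci(m=4)
            fibonacci(m=3)
              fibonacci(m=2)
                fibonacci(m=1)
                -> return 1
                fibonacci(m=0)
                -> return 0
              -> return 1
              fibonacci(m=1)
              -> return 1
            -> return 2
            fibonacci(m=2) -> return 1  (same call as traced above)
          -> return 3
          fibonacci(m=3) -> return 2  (same call as traced above)
        -> return 5
        fibonacci(m=4) -> return 3  (same call as traced above)
      -> return 8
      fibonacci(m=5) -> return 5  (same call as traced above)
    -> return 13
    fibonacci(m=6) -> return 8  (same call as traced above)
  -> return 21
  fibonacci(m=7) -> return 13  (same call as traced above)
-> return 34

Final answer: 34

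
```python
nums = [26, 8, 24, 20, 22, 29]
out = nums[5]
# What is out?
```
Trace:
  nums=[26, 8, 24, 20, 22, 29]
  nums=[26, 8, 24, 20, 22, 29], out=29

Final answer: 29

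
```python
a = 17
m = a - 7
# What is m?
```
Trace:
  a=17
  a=17, m=10

Final answer: 10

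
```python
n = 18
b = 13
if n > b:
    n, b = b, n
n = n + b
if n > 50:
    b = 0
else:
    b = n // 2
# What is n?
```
Trace:
  n=18
  n=18, b=13
  n=13, b=18
  n=31, b=18
  n=31, b=15

Final answer: 31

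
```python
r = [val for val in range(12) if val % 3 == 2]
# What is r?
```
Trace:
  val=0
  val=1
  val=2
  val=3
  val=4
  val=5
  val=6
  val=7
  val=8
  val=9
  val=10
  val=11
  r=[2, 5, 8, 11]

Final answer: [2, 5, 8, 11]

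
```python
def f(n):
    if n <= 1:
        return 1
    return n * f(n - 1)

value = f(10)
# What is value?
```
Call trace:
f(n=10)
  f(n=9)
    f(n=8)
      f(n=7)
        f(n=6)
          f(n=5)
            f(n=4)
              f(n=3)
                f(n=2)
                  f(n=1)
                  -> return 1
                -> return 2
              -> return 6
            -> return 24
          -> return 120
        -> return 720
      -> return 5040
    -> return 40320
  -> return 362880
-> return 3628800

Final answer: 3628800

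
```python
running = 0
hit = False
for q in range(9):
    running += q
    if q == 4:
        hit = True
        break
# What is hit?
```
Trace:
  running=0
  running=0, hit=False
  running=0, hit=False, q=0
  running=1, hit=False, q=1
  running=3, hit=False, q=2
  running=6, hit=False, q=3
  running=10, hit=True, q=4

Final answer: True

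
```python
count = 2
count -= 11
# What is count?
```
Trace:
  count=2
  count=-9

Final answer: -9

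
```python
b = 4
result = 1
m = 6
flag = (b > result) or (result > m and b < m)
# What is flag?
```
Trace:
  b=4
  b=4, result=1
  b=4, result=1, m=6
  b=4, result=1, m=6, flag=True

Final answer: True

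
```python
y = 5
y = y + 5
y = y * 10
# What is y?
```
Trace:
  y=5
  y=10
  y=100

Final answer: 100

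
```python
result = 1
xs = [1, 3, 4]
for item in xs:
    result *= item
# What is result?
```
Trace:
  result=1
  result=1, item=1
  result=3, item=3
  result=12, item=4

Final answer: 12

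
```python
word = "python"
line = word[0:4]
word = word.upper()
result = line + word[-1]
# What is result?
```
Trace:
  word='python'
  word='python', line='pyth'
  word='PYTHON', line='pyth'
  word='PYTHON', line='pyth', result='pythN'

Final answer: 'pythN'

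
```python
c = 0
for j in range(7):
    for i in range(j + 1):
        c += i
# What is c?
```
Trace:
  c=0
  c=0, j=0, i=0
  c=0, j=1, i=0
  c=1, j=1, i=1
  c=1, j=2, i=0
  c=2, j=2, i=1
  c=4, j=2, i=2
  c=4, j=3, i=0
  c=5, j=3, i=1
  c=7, j=3, i=2
  c=10, j=3, i=3
  c=10, j=4, i=0
  c=11, j=4, i=1
  c=13, j=4, i=2
  c=16, j=4, i=3
  c=20, j=4, i=4
  c=20, j=5, i=0
  c=21, j=5, i=1
  c=23, j=5, i=2
  c=26, j=5, i=3
  c=30, j=5, i=4
  c=35, j=5, i=5
  c=35, j=6, i=0
  c=36, j=6, i=1
  c=38, j=6, i=2
  c=41, j=6, i=3
  c=45, j=6, i=4
  c=50, j=6, i=5
  c=56, j=6, i=6

Final answer: 56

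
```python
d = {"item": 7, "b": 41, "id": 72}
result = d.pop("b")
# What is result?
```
Trace:
  d={'item': 7, 'b': 41, 'id': 72}
  d={'item': 7, 'id': 72}, result=41

Final answer: 41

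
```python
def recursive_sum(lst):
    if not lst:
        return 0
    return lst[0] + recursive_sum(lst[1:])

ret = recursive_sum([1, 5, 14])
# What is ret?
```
Call trace:
recursive_sum(lst=[1, 5, 14])
  recursive_sum(lst=[5, 14])
    recursive_sum(lst=[14])
      recursive_sum(lst=[])
      -> return 0
    -> return 14
  -> return 19
-> return 20

Final answer: 20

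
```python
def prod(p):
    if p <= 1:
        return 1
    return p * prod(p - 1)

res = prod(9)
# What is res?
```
Call trace:
prod(p=9)
  prod(p=8)
    prod(p=7)
      prod(p=6)
        prod(p=5)
          prod(p=4)
            prod(p=3)
              prod(p=2)
                prod(p=1)
                -> return 1
              -> return 2
            -> return 6
          -> return 24
        -> return 120
      -> return 720
    -> return 5040
  -> return 40320
-> return 362880

Final answer: 362880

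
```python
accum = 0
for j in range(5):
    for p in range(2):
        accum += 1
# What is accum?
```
Trace:
  accum=0
  accum=1, j=0, p=0
  accum=2, j=0, p=1
  accum=3, j=1, p=0
  accum=4, j=1, p=1
  accum=5, j=2, p=0
  accum=6, j=2, p=1
  accum=7, j=3, p=0
  accum=8, j=3, p=1
  accum=9, j=4, p=0
  accum=10, j=4, p=1

Final answer: 10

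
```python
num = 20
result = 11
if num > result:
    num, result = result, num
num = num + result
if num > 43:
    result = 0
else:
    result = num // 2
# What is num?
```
Trace:
  num=20
  num=20, result=11
  num=11, result=20
  num=31, result=20
  num=31, result=15

Final answer: 31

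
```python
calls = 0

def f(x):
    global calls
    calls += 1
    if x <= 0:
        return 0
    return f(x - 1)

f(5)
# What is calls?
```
Call trace:
f(x=5)
  f(x=4)
    f(x=3)
      f(x=2)
        f(x=1)
          f(x=0)
          -> return 0
        -> return 0
      -> return 0
    -> return 0
  -> return 0
-> return 0

calls is incremented once per call. f is entered once for each x = 5, 4, 3, 2, 1, 0 (the x <= 0 call returns without recursing), i.e. 5 + 1 calls.
calls = 6

Final answer: 6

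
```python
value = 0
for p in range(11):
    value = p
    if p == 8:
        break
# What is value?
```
Trace:
  value=0
  value=0, p=0
  value=1, p=1
  value=2, p=2
  value=3, p=3
  value=4, p=4
  value=5, p=5
  value=6, p=6
  value=7, p=7
  value=8, p=8

Final answer: 8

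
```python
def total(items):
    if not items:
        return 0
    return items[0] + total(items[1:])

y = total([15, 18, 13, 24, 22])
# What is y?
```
Call trace:
total(items=[15, 18, 13, 24, 22])
  total(items=[18, 13, 24, 22])
    total(items=[13, 24, 22])
      total(items=[24, 22])
        total(items=[22])
          total(items=[])
          -> return 0
        -> return 22
      -> return 46
    -> return 59
  -> return 77
-> return 92

Final answer: 92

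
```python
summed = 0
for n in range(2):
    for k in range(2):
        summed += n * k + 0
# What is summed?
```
Trace:
  summed=0
  summed=0, n=0, k=0
  summed=0, n=0, k=1
  summed=0, n=1, k=0
  summed=1, n=1, k=1

Final answer: 1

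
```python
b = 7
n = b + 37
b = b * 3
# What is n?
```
Trace:
  b=7
  b=7, n=44
  b=21, n=44

Final answer: 44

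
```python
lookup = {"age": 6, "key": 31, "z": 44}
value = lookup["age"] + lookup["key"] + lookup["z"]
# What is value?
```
Trace:
  lookup={'age': 6, 'key': 31, 'z': 44}
  lookup={'age': 6, 'key': 31, 'z': 44}, value=81

Final answer: 81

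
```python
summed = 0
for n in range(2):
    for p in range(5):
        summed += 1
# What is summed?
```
Trace:
  summed=0
  summed=1, n=0, p=0
  summed=2, n=0, p=1
  summed=3, n=0, p=2
  summed=4, n=0, p=3
  summed=5, n=0, p=4
  summed=6, n=1, p=0
  summed=7, n=1, p=1
  summed=8, n=1, p=2
  summed=9, n=1, p=3
  summed=10, n=1, p=4

Final answer: 10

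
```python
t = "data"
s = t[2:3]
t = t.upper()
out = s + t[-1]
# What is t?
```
Trace:
  t='data'
  t='data', s='t'
  t='DATA', s='t'
  t='DATA', s='t', out='tA'

Final answer: 'DATA'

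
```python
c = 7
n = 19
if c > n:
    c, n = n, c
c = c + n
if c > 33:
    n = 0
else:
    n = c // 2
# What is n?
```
Trace:
  c=7
  c=7, n=19
  c=7, n=19
  c=26, n=19
  c=26, n=13

Final answer: 13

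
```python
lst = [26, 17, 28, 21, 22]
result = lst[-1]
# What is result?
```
Trace:
  lst=[26, 17, 28, 21, 22]
  lst=[26, 17, 28, 21, 22], result=22

Final answer: 22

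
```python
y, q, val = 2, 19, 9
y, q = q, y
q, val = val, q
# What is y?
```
Trace:
  y=2, q=19, val=9
  y=19, q=2, val=9
  y=19, q=9, val=2

Final answer: 19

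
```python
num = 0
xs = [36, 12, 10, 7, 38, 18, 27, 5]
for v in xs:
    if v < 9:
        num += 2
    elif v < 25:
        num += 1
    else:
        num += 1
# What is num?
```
Trace:
  num=0
  num=1, v=36
  num=2, v=12
  num=3, v=10
  num=5, v=7
  num=6, v=38
  num=7, v=18
  num=8, v=27
  num=10, v=5

Final answer: 10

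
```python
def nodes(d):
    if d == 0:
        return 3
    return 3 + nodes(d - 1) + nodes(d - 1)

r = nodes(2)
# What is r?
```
Call trace (a repeated sub-call is expanded the first time; later identical calls just restate its return value):
nodes(d=2)
  nodes(d=1)
    nodes(d=0)
    -> return 3
    nodes(d=0)
    -> return 3
  -> return 9
  nodes(d=1) -> return 9  (same call as traced above)
-> return 21

Final answer: 21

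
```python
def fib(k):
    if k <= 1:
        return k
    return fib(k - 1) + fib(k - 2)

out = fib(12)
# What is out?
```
Call trace (a repeated sub-call is expanded the first time; later identical calls just restate its return value):
fib(k=12)
  fib(k=11)
    fib(k=10)
      fib(k=9)
        fib(k=8)
          fib(k=7)
            fib(k=6)
              fib(k=5)
                fib(k=4)
                  fib(k=3)
                    fib(k=2)
                      fib(k=1)
                      -> return 1
                      fib(k=0)
                      -> return 0
                    -> return 1
                    fib(k=1)
                    -> return 1
                  -> return 2
                  fib(k=2) -> return 1  (same call as traced above)
                -> return 3
                fib(k=3) -> return 2  (same call as traced above)
              -> return 5
              fib(k=4) -> return 3  (same call as traced above)
            -> return 8
            fib(k=5) -> return 5  (same call as traced above)
          -> return 13
          fib(k=6) -> return 8  (same call as traced above)
        -> return 21
        fib(k=7) -> return 13  (same call as traced above)
      -> return 34
      fib(k=8) -> return 21  (same call as traced above)
    -> return 55
    fib(k=9) -> return 34  (same call as traced above)
  -> return 89
  fib(k=10) -> return 55  (same call as traced above)
-> return 144

Final answer: 144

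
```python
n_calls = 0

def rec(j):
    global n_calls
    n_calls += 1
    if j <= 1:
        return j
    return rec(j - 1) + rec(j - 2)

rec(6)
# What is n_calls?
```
Call trace (a repeated sub-call is expanded the first time; later identical calls just restate its return value):
rec(j=6)
  rec(j=5)
    rec(j=4)
      rec(j=3)
        rec(j=2)
          rec(j=1)
          -> return 1
          rec(j=0)
          -> return 0
        -> return 1
        rec(j=1)
        -> return 1
      -> return 2
      rec(j=2) -> return 1  (same call as traced above)
    -> return 3
    rec(j=3) -> return 2  (same call as traced above)
  -> return 5
  rec(j=4) -> return 3  (same call as traced above)
-> return 8

n_calls is incremented once per call, so count the calls in each subtree. Let C(j) = number of calls made by rec(j).
C(0) = C(1) = 1 (base case, no recursion); C(j) = 1 + C(j - 1) + C(j - 2) otherwise.
C(2) = 1 + C(1) + C(0) = 1 + 1 + 1 = 3
C(3) = 1 + C(2) + C(1) = 1 + 3 + 1 = 5
C(4) = 1 + C(3) + C(2) = 1 + 5 + 3 = 9
C(5) = 1 + C(4) + C(3) = 1 + 9 + 5 = 15
C(6) = 1 + C(5) + C(4) = 1 + 15 + 9 = 25
n_calls = C(6) = 25

Final answer: 25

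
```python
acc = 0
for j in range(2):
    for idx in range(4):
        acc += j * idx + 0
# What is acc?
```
Trace:
  acc=0
  acc=0, j=0, idx=0
  acc=0, j=0, idx=1
  acc=0, j=0, idx=2
  acc=0, j=0, idx=3
  acc=0, j=1, idx=0
  acc=1, j=1, idx=1
  acc=3, j=1, idx=2
  acc=6, j=1, idx=3

Final answer: 6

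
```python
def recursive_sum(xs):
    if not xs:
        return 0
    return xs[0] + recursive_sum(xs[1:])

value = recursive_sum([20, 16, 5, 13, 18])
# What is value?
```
Call trace:
recursive_sum(xs=[20, 16, 5, 13, 18])
  recursive_sum(xs=[16, 5, 13, 18])
    recursive_sum(xs=[5, 13, 18])
      recursive_sum(xs=[13, 18])
        recursive_sum(xs=[18])
          recursive_sum(xs=[])
          -> return 0
        -> return 18
      -> return 31
    -> return 36
  -> return 52
-> return 72

Final answer: 72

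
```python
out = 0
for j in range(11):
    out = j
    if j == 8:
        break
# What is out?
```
Trace:
  out=0
  out=0, j=0
  out=1, j=1
  out=2, j=2
  out=3, j=3
  out=4, j=4
  out=5, j=5
  out=6, j=6
  out=7, j=7
  out=8, j=8

Final answer: 8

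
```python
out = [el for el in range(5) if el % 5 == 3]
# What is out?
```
Trace:
  el=0
  el=1
  el=2
  el=3
  el=4
  out=[3]

Final answer: [3]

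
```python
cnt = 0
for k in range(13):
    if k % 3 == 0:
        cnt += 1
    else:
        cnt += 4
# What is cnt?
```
Trace:
  cnt=0
  cnt=1, k=0
  cnt=5, k=1
  cnt=9, k=2
  cnt=10, k=3
  cnt=14, k=4
  cnt=18, k=5
  cnt=19, k=6
  cnt=23, k=7
  cnt=27, k=8
  cnt=28, k=9
  cnt=32, k=10
  cnt=36, k=11
  cnt=37, k=12

Final answer: 37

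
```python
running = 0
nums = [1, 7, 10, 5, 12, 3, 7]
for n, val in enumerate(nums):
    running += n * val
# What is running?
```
Trace:
  running=0
  running=0, n=0, val=1
  running=7, n=1, val=7
  running=27, n=2, val=10
  running=42, n=3, val=5
  running=90, n=4, val=12
  running=105, n=5, val=3
  running=147, n=6, val=7

Final answer: 147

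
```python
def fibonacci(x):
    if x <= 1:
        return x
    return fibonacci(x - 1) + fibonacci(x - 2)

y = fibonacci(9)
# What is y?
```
Call trace (a repeated sub-call is expanded the first time; later identical calls just restate its return value):
fibonacci(x=9)
  fibonacci(x=8)
    fibonacci(x=7)
      fibonacci(x=6)
        fibonacci(x=5)
          fibonacci(x=4)
            fibonacci(x=3)
              fibonacci(x=2)
                fibonacci(x=1)
                -> return 1
                fibonacci(x=0)
                -> return 0
              -> return 1
              fibonacci(x=1)
              -> return 1
            -> return 2
            fibonacci(x=2) -> return 1  (same call as traced above)
          -> return 3
          fibonacci(x=3) -> return 2  (same call as traced above)
        -> return 5
        fibonacci(x=4) -> return 3  (same call as traced above)
      -> return 8
      fibonacci(x=5) -> return 5  (same call as traced above)
    -> return 13
    fibonacci(x=6) -> return 8  (same call as traced above)
  -> return 21
  fibonacci(x=7) -> return 13  (same call as traced above)
-> return 34

Final answer: 34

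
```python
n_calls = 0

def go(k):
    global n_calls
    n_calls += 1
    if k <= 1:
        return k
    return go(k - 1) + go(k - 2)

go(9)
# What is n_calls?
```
Call trace (a repeated sub-call is expanded the first time; later identical calls just restate its return value):
go(k=9)
  go(k=8)
    go(k=7)
      go(k=6)
        go(k=5)
          go(k=4)
            go(k=3)
              go(k=2)
                go(k=1)
                -> return 1
                go(k=0)
                -> return 0
              -> return 1
              go(k=1)
              -> return 1
            -> return 2
            go(k=2) -> return 1  (same call as traced above)
          -> return 3
          go(k=3) -> return 2  (same call as traced above)
        -> return 5
        go(k=4) -> return 3  (same call as traced above)
      -> return 8
      go(k=5) -> return 5  (same call as traced above)
    -> return 13
    go(k=6) -> return 8  (same call as traced above)
  -> return 21
  go(k=7) -> return 13  (same call as traced above)
-> return 34

n_calls is incremented once per call, so count the calls in each subtree. Let C(k) = number of calls made by go(k).
C(0) = C(1) = 1 (base case, no recursion); C(k) = 1 + C(k - 1) + C(k - 2) otherwise.
C(2) = 1 + C(1) + C(0) = 1 + 1 + 1 = 3
C(3) = 1 + C(2) + C(1) = 1 + 3 + 1 = 5
C(4) = 1 + C(3) + C(2) = 1 + 5 + 3 = 9
C(5) = 1 + C(4) + C(3) = 1 + 9 + 5 = 15
C(6) = 1 + C(5) + C(4) = 1 + 15 + 9 = 25
C(7) = 1 + C(6) + C(5) = 1 + 25 + 15 = 41
C(8) = 1 + C(7) + C(6) = 1 + 41 + 25 = 67
C(9) = 1 + C(8) + C(7) = 1 + 67 + 41 = 109
n_calls = C(9) = 109

Final answer: 109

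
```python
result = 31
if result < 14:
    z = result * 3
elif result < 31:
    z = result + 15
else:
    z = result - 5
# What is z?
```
Trace:
  result=31
  result=31, z=26

Final answer: 26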